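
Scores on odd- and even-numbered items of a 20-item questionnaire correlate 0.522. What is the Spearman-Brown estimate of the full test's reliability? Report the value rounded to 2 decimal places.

0.69

The full test is twice the length of either half (n = 2).
r_full = 2(0.522) / (1 + 0.522)
       = 1.0440 / 1.5220 = 0.6859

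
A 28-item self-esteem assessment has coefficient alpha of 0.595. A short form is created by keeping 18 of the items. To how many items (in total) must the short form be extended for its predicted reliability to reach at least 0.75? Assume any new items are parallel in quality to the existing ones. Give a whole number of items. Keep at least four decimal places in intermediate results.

First, r for the 18-item form: n = 18/28 = 0.6429, so r_18 = 0.6429·0.595/(1 + (0.6429 − 1)·0.595) = 0.4857
Length factor from the short form to reach 0.75: n' = 0.75(1 − 0.4857) / [0.4857(1 − 0.75)] ≈ 3.1767
Total items = 3.1767 × 18 = 57.18, rounded up to 58.

58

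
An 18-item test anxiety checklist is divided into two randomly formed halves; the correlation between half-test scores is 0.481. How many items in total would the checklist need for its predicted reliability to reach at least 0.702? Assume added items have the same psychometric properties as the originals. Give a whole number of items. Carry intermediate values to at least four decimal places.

23

Corrected full-test reliability: r_full = 2 × 0.481 / (1 + 0.481) ≈ 0.6496
n = r_tgt(1 − r_full) / [r_full(1 − r_tgt)] = 0.702 × 0.3504 / (0.6496 × 0.298) ≈ 1.2707
Required items = 1.2707 × 18 = 22.87, so 23 items.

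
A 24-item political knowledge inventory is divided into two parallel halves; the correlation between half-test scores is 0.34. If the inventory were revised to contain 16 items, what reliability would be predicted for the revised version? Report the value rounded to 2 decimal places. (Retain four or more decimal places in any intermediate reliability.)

0.41

Spearman-Brown correction (n = 2): r_full = 2·0.34/(1 + 0.34) = 0.5075
Then adjust to 16 items: n = 16/24 = 0.6667
r_new = n·r_full / (1 + (n − 1)·r_full) = 0.3384 / 0.8309 ≈ 0.4073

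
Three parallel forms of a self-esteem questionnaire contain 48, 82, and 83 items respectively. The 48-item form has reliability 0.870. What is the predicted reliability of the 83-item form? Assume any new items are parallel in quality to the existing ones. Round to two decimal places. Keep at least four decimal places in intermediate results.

Only the ratio of lengths matters: n = 83/48 = 1.7292
r_{83} = n·r / (1 + (n − 1)·r) = 1.5044 / 1.6344 ≈ 0.9205

0.92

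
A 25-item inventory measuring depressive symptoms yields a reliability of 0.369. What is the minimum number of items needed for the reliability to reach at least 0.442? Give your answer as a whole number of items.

34

n = 0.442 × (1 − 0.369) / [ 0.369 × (1 − 0.442) ]
  = 0.278902 / 0.205902 = 1.3545
Items needed = n × 25 = 1.3545 × 25 ≈ 33.86 → round up to 34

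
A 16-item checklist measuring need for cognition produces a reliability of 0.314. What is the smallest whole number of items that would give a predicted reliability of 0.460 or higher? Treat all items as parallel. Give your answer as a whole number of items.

Invert Spearman-Brown to solve for n:
n = r_target (1 − r_old) / [ r_old (1 − r_target) ]
n = 0.460(1 − 0.314) / [0.314(1 − 0.460)]
  = 0.315560 / 0.169560 = 1.8611
So the test needs 1.8611 × 16 ≈ 29.78 items; rounding up, 30.

30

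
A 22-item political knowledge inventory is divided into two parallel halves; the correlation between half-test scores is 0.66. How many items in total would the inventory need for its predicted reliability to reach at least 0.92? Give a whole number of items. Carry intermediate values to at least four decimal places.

66

Corrected full-test reliability: r_full = 2 × 0.66 / (1 + 0.66) ≈ 0.7952
Solve Spearman-Brown for n: n = 0.92(1 − 0.7952) / [0.7952(1 − 0.92)] = 2.9618
Items = 2.9618 × 22 ≈ 65.16 → 66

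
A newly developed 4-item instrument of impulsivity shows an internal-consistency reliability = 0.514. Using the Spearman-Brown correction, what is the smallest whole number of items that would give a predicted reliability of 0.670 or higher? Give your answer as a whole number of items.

Spearman-Brown solved for the length factor n:
n = r*(1 − r) / [ r (1 − r*) ]
n = 0.670(1 − 0.514) / [0.514(1 − 0.670)]
  = 0.325620 / 0.169620 = 1.9197
Items needed = n × 4 = 1.9197 × 4 ≈ 7.68 → round up to 8

8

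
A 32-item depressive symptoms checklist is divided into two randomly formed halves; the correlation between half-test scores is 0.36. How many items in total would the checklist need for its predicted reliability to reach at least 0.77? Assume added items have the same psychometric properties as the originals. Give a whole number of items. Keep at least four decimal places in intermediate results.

Corrected full-test reliability: r_full = 2 × 0.36 / (1 + 0.36) ≈ 0.5294
n = r_tgt(1 − r_full) / [r_full(1 − r_tgt)] = 0.77 × 0.4706 / (0.5294 × 0.23) ≈ 2.9760
Items = 2.9760 × 32 ≈ 95.23 → 96

96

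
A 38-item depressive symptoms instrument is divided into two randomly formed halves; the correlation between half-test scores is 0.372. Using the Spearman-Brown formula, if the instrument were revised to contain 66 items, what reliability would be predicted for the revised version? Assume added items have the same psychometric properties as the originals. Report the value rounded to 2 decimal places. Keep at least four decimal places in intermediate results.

Spearman-Brown correction (n = 2): r_full = 2·0.372/(1 + 0.372) = 0.5423
Then adjust to 66 items: n = 66/38 = 1.7368
r_new = n·r_full / (1 + (n − 1)·r_full) = 0.9419 / 1.3996 ≈ 0.6730

0.67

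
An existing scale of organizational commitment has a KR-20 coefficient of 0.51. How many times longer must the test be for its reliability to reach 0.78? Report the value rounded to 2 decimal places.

3.41

n = 0.78(1 − 0.51) / [0.51(1 − 0.78)]
  = 0.3822 / 0.1122 = 3.4064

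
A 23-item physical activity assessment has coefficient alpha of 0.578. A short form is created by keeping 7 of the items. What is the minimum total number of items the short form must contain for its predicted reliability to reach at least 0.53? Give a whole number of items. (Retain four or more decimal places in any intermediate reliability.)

19

First, r for the 7-item form: n = 7/23 = 0.3043, so r_7 = 0.3043·0.578/(1 + (0.3043 − 1)·0.578) = 0.2942
Then solve for n' with r_old = 0.2942, r_target = 0.53: n' = 0.53(1 − 0.2942)/[0.2942(1 − 0.53)] = 2.7053
Total items = 2.7053 × 7 = 18.94, rounded up to 19.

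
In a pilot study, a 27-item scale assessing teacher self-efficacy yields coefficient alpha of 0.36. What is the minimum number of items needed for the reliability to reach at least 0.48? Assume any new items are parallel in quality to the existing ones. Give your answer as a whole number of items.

n = [0.48 × 0.64] / [0.36 × 0.52]
  = 0.3072 / 0.1872 = 1.6410
So the test needs 1.6410 × 27 ≈ 44.31 items; rounding up, 45.

45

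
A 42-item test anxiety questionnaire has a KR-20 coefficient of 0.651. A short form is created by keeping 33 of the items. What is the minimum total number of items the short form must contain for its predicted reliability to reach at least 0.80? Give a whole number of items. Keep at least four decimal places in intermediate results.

First, r for the 33-item form: n = 33/42 = 0.7857, so r_33 = 0.7857·0.651/(1 + (0.7857 − 1)·0.651) = 0.5944
Length factor from the short form to reach 0.80: n' = 0.80(1 − 0.5944) / [0.5944(1 − 0.80)] ≈ 2.7295
Total items = 2.7295 × 33 = 90.07, rounded up to 91.

91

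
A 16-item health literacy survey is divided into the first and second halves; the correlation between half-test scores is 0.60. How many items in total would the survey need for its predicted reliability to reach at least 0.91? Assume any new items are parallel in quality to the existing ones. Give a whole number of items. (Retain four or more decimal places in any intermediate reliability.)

54

Corrected full-test reliability: r_full = 2 × 0.60 / (1 + 0.60) ≈ 0.7500
Solve Spearman-Brown for n: n = 0.91(1 − 0.7500) / [0.7500(1 − 0.91)] = 3.3704
Items = 3.3704 × 16 ≈ 53.93 → 54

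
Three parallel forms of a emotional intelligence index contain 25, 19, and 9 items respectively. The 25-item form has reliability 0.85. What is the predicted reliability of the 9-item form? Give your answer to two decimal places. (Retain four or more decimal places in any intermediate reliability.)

0.67

Only the ratio of lengths matters: n = 9/25 = 0.3600
r_{9} = n·r / (1 + (n − 1)·r) = 0.3060 / 0.4560 ≈ 0.6711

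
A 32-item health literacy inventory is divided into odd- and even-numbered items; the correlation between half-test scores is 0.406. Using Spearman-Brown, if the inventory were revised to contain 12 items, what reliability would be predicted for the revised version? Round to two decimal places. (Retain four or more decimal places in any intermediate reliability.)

Full-test reliability from the split-half r: r_full = 2(0.406)/(1 + 0.406) = 0.5775
Length factor from 32 to 12 items: n = 12/32 = 0.3750
r_new = n·r_full / (1 + (n − 1)·r_full) = 0.2166 / 0.6391 ≈ 0.3389

0.34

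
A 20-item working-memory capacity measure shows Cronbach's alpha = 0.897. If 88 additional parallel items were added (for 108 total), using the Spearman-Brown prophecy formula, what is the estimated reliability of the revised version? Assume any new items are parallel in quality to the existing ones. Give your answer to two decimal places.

0.98

Length ratio n = 108/20 = 5.4
Apply the Spearman-Brown prophecy formula, r' = nr / [1 + (n − 1)r]:
r_new = 5.4·0.897 / [1 + (5.4 − 1)·0.897]
     = 4.8438 / 4.9468 = 0.9792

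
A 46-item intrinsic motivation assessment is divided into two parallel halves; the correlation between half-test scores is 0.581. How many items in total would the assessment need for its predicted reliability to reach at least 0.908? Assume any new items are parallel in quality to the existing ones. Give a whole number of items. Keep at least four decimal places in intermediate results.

164

Corrected full-test reliability: r_full = 2 × 0.581 / (1 + 0.581) ≈ 0.7350
Solve Spearman-Brown for n: n = 0.908(1 − 0.7350) / [0.7350(1 − 0.908)] = 3.5584
Items = 3.5584 × 46 ≈ 163.69 → 164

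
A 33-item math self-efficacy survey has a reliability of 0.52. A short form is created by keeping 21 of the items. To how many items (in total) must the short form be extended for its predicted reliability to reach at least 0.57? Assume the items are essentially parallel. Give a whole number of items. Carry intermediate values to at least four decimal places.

First, r for the 21-item form: n = 21/33 = 0.6364, so r_21 = 0.6364·0.52/(1 + (0.6364 − 1)·0.52) = 0.4081
Length factor from the short form to reach 0.57: n' = 0.57(1 − 0.4081) / [0.4081(1 − 0.57)] ≈ 1.9226
Items = 1.9226 × 21 ≈ 40.37 → 41

41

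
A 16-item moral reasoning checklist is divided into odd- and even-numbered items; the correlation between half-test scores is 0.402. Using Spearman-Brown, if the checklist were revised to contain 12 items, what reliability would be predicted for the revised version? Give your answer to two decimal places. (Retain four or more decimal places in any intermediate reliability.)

0.50

Full-test reliability from the split-half r: r_full = 2(0.402)/(1 + 0.402) = 0.5735
Length factor from 16 to 12 items: n = 12/16 = 0.7500
r_new = n·r_full / (1 + (n − 1)·r_full) = 0.4301 / 0.8566 ≈ 0.5021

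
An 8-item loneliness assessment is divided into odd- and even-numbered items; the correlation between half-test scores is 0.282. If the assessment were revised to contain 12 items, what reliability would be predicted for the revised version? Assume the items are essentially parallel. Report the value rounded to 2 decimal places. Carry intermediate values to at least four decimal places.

Spearman-Brown correction (n = 2): r_full = 2·0.282/(1 + 0.282) = 0.4399
Then adjust to 12 items: n = 12/8 = 1.5000
r_new = n·r_full / (1 + (n − 1)·r_full) = 0.6599 / 1.2200 ≈ 0.5409

0.54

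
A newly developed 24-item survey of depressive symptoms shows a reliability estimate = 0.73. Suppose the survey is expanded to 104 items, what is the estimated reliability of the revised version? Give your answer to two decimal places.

n = 104/24 = 4.3333
Spearman-Brown: r_new = n·r / (1 + (n − 1)·r)
r_new = (4.3333 × 0.73) / (1 + (4.3333 − 1) × 0.73)
     = 3.1633 / 3.4333 = 0.9214

0.92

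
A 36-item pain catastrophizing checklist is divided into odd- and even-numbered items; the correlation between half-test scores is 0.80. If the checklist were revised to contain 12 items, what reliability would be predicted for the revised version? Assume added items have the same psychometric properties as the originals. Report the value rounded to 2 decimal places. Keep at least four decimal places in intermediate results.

0.73

Full-test reliability from the split-half r: r_full = 2(0.80)/(1 + 0.80) = 0.8889
Then adjust to 12 items: n = 12/36 = 0.3333
r_new = n·r_full / (1 + (n − 1)·r_full) = 0.2963 / 0.4074 ≈ 0.7273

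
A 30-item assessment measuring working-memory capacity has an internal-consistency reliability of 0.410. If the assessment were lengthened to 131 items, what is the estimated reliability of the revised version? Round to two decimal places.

0.75

n = 131/30 = 4.3667
Apply the Spearman-Brown prophecy formula, r' = nr / [1 + (n − 1)r]:
r_new = 4.3667·0.410 / [1 + (4.3667 − 1)·0.410]
r_new = 1.7903 / 2.3803 ≈ 0.7521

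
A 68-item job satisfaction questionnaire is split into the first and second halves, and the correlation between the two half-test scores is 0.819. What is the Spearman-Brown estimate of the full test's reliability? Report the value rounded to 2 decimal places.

0.90

Apply the Spearman-Brown correction with n = 2:
r_full = 2(0.819) / (1 + 0.819)
r_full = 1.6380 / 1.8190 ≈ 0.9005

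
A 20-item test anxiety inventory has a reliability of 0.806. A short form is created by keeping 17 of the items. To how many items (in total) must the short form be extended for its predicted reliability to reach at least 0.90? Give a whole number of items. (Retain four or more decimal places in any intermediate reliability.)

44

First, r for the 17-item form: n = 17/20 = 0.8500, so r_17 = 0.8500·0.806/(1 + (0.8500 − 1)·0.806) = 0.7793
Then solve for n' with r_old = 0.7793, r_target = 0.90: n' = 0.90(1 − 0.7793)/[0.7793(1 − 0.90)] = 2.5488
Items = 2.5488 × 17 ≈ 43.33 → 44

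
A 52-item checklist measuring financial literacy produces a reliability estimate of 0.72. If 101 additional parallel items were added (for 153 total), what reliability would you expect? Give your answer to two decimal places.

0.88

n = 153/52 = 2.9423
Spearman-Brown: r_new = n·r / (1 + (n − 1)·r)
r_new = (2.9423 × 0.72) / (1 + (2.9423 − 1) × 0.72)
r_new = 2.1185 / 2.3985 ≈ 0.8833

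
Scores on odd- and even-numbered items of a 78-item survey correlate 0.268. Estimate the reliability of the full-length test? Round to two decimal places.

Apply the Spearman-Brown correction with n = 2:
r_full = 2r_hh / (1 + r_hh) = 2 × 0.268 / (1 + 0.268)
       = 0.5360 / 1.2680 = 0.4227

0.42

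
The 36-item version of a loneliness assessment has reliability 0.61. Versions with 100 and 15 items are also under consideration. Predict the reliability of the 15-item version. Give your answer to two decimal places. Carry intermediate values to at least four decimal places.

The 100-item form is not needed; work directly from the 36-item form with n = 15/36 = 0.4167.
r_{15} = n·r / (1 + (n − 1)·r) = 0.2542 / 0.6442 ≈ 0.3946

0.39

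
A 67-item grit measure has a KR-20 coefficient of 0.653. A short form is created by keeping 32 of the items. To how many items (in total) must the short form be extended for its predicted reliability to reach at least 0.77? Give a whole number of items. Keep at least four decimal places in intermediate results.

Short-form reliability: n = 32/67 = 0.4776; r_32 = n·r/(1+(n−1)r) ≈ 0.4733
Length factor from the short form to reach 0.77: n' = 0.77(1 − 0.4733) / [0.4733(1 − 0.77)] ≈ 3.7255
Total items = 3.7255 × 32 = 119.22, rounded up to 120.

120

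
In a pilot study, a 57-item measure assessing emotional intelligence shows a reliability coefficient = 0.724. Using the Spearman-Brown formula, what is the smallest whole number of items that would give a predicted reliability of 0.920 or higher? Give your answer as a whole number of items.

Rearranging the Spearman-Brown formula for n,
n = r_target (1 − r_old) / [ r_old (1 − r_target) ]
n = 0.920 × (1 − 0.724) / [ 0.724 × (1 − 0.920) ]
  = 0.253920 / 0.057920 = 4.3840
Items needed = n × 57 = 4.3840 × 57 ≈ 249.89 → round up to 250

250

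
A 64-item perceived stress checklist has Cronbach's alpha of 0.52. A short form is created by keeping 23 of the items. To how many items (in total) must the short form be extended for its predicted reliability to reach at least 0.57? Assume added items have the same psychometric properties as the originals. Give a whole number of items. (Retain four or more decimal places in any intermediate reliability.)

79

Short-form reliability: n = 23/64 = 0.3594; r_23 = n·r/(1+(n−1)r) ≈ 0.2802
Length factor from the short form to reach 0.57: n' = 0.57(1 − 0.2802) / [0.2802(1 − 0.57)] ≈ 3.4053
Total items = 3.4053 × 23 = 78.32, rounded up to 79.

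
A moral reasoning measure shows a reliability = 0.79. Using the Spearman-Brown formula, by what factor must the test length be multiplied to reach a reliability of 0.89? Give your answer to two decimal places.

2.15

Rearranging the Spearman-Brown formula for n,
n = r_target (1 − r_old) / [ r_old (1 − r_target) ]
n = 0.89 × (1 − 0.79) / [ 0.79 × (1 − 0.89) ]
n = 0.1869 / 0.0869 ≈ 2.1507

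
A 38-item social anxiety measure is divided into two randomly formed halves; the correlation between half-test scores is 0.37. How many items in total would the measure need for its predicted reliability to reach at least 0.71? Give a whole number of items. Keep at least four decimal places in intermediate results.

80

Corrected full-test reliability: r_full = 2 × 0.37 / (1 + 0.37) ≈ 0.5401
Solve Spearman-Brown for n: n = 0.71(1 − 0.5401) / [0.5401(1 − 0.71)] = 2.0847
Required items = 2.0847 × 38 = 79.22, so 80 items.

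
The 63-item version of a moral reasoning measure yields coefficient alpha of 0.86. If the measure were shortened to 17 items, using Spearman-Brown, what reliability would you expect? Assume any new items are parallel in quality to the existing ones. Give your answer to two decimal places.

0.62

Length ratio n = 17/63 = 0.2698
r_new = (0.2698 × 0.86) / (1 + (0.2698 − 1) × 0.86)
r_new = 0.2320 / 0.3720 ≈ 0.6237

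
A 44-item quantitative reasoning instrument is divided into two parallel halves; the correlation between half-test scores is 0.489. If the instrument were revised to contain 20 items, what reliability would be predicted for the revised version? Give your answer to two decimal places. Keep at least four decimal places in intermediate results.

0.47

Full-test reliability from the split-half r: r_full = 2(0.489)/(1 + 0.489) = 0.6568
Then adjust to 20 items: n = 20/44 = 0.4545
r_new = n·r_full / (1 + (n − 1)·r_full) = 0.2985 / 0.6417 ≈ 0.4652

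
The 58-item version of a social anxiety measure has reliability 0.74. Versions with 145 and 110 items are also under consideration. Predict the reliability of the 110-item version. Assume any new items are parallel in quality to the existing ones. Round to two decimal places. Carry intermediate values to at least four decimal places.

Only the ratio of lengths matters: n = 110/58 = 1.8966
r_{110} = n·r / (1 + (n − 1)·r) = 1.4035 / 1.6635 ≈ 0.8437

0.84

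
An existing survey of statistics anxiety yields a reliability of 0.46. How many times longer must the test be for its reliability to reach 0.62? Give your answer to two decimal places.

Invert Spearman-Brown to solve for n:
n = r*(1 − r) / [ r (1 − r*) ]
n = [0.62 × 0.54] / [0.46 × 0.38]
n = 0.3348 / 0.1748 ≈ 1.9153

1.92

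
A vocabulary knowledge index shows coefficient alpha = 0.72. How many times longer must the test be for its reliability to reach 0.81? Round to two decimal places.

1.66

Rearranging the Spearman-Brown formula for n,
n = r*(1 − r) / [ r (1 − r*) ]
n = 0.81 × (1 − 0.72) / [ 0.72 × (1 − 0.81) ]
n = 0.2268 / 0.1368 ≈ 1.6579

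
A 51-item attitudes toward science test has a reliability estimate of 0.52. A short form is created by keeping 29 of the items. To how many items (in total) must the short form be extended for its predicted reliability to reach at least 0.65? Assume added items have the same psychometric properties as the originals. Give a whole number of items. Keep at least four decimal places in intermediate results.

First, r for the 29-item form: n = 29/51 = 0.5686, so r_29 = 0.5686·0.52/(1 + (0.5686 − 1)·0.52) = 0.3812
Then solve for n' with r_old = 0.3812, r_target = 0.65: n' = 0.65(1 − 0.3812)/[0.3812(1 − 0.65)] = 3.0147
Total items = 3.0147 × 29 = 87.43, rounded up to 88.

88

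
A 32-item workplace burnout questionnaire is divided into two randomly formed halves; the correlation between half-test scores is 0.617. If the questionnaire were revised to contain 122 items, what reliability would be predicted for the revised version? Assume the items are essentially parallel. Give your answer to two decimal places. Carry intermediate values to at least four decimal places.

Spearman-Brown correction (n = 2): r_full = 2·0.617/(1 + 0.617) = 0.7631
Then adjust to 122 items: n = 122/32 = 3.8125
r_new = n·r_full / (1 + (n − 1)·r_full) = 2.9093 / 3.1462 ≈ 0.9247

0.92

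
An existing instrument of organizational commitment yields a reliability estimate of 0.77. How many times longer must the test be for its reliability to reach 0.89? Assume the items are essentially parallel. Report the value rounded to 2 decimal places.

n = 0.89 × (1 − 0.77) / [ 0.77 × (1 − 0.89) ]
n = 0.2047 / 0.0847 ≈ 2.4168

2.42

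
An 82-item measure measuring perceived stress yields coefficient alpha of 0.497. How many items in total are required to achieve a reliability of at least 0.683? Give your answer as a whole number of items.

Rearranging the Spearman-Brown formula for n,
n = r_target (1 − r_old) / [ r_old (1 − r_target) ]
n = 0.683 × (1 − 0.497) / [ 0.497 × (1 − 0.683) ]
  = 0.343549 / 0.157549 = 2.1806
Items needed = n × 82 = 2.1806 × 82 ≈ 178.81 → round up to 179

179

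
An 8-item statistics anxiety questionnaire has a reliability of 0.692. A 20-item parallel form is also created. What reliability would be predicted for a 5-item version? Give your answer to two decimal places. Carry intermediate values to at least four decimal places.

Only the ratio of lengths matters: n = 5/8 = 0.6250
r_{5} = n·r / (1 + (n − 1)·r) = 0.4325 / 0.7405 ≈ 0.5841

0.58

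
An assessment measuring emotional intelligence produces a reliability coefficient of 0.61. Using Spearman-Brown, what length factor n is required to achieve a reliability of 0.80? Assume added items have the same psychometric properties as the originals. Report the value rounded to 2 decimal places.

2.56

Spearman-Brown solved for the length factor n:
n = r_target (1 − r_old) / [ r_old (1 − r_target) ]
n = 0.80 × (1 − 0.61) / [ 0.61 × (1 − 0.80) ]
  = 0.3120 / 0.1220 = 2.5574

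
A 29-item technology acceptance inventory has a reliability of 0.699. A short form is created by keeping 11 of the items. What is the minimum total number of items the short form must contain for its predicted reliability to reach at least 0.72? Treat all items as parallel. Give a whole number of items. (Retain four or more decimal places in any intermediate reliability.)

First, r for the 11-item form: n = 11/29 = 0.3793, so r_11 = 0.3793·0.699/(1 + (0.3793 − 1)·0.699) = 0.4683
Then solve for n' with r_old = 0.4683, r_target = 0.72: n' = 0.72(1 − 0.4683)/[0.4683(1 − 0.72)] = 2.9196
Items = 2.9196 × 11 ≈ 32.12 → 33

33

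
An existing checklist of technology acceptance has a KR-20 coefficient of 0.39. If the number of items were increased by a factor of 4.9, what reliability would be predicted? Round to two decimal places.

0.76

r_new = 4.9·0.39 / [1 + (4.9 − 1)·0.39]
r_new = 1.9110 / 2.5210 ≈ 0.7580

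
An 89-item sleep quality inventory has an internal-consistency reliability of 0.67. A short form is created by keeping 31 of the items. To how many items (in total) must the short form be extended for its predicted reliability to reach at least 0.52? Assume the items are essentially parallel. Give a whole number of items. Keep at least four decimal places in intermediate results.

48

First, r for the 31-item form: n = 31/89 = 0.3483, so r_31 = 0.3483·0.67/(1 + (0.3483 − 1)·0.67) = 0.4142
Then solve for n' with r_old = 0.4142, r_target = 0.52: n' = 0.52(1 − 0.4142)/[0.4142(1 − 0.52)] = 1.5322
Total items = 1.5322 × 31 = 47.50, rounded up to 48.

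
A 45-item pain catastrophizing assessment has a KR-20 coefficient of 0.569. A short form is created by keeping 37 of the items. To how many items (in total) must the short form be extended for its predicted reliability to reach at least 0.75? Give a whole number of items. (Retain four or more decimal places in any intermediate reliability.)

103

First, r for the 37-item form: n = 37/45 = 0.8222, so r_37 = 0.8222·0.569/(1 + (0.8222 − 1)·0.569) = 0.5205
Length factor from the short form to reach 0.75: n' = 0.75(1 − 0.5205) / [0.5205(1 − 0.75)] ≈ 2.7637
Total items = 2.7637 × 37 = 102.26, rounded up to 103.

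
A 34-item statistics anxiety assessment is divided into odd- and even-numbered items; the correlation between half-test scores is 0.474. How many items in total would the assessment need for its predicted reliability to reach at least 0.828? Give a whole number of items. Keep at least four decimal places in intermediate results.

Corrected full-test reliability: r_full = 2 × 0.474 / (1 + 0.474) ≈ 0.6431
n = r_tgt(1 − r_full) / [r_full(1 − r_tgt)] = 0.828 × 0.3569 / (0.6431 × 0.172) ≈ 2.6716
Items = 2.6716 × 34 ≈ 90.83 → 91

91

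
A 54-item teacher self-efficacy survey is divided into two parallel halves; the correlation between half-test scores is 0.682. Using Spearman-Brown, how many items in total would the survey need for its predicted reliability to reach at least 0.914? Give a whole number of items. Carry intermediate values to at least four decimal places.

134

Corrected full-test reliability: r_full = 2 × 0.682 / (1 + 0.682) ≈ 0.8109
n = r_tgt(1 − r_full) / [r_full(1 − r_tgt)] = 0.914 × 0.1891 / (0.8109 × 0.086) ≈ 2.4784
Required items = 2.4784 × 54 = 133.83, so 134 items.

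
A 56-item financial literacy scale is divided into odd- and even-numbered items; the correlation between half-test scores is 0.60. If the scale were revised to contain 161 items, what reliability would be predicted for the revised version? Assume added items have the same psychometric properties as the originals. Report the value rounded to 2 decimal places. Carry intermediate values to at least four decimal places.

Spearman-Brown correction (n = 2): r_full = 2·0.60/(1 + 0.60) = 0.7500
Then adjust to 161 items: n = 161/56 = 2.8750
r_new = n·r_full / (1 + (n − 1)·r_full) = 2.1562 / 2.4062 ≈ 0.8961

0.90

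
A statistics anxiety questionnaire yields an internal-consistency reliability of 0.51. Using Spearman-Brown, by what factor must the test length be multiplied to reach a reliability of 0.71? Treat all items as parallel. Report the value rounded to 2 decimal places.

n = 0.71(1 − 0.51) / [0.51(1 − 0.71)]
  = 0.3479 / 0.1479 = 2.3523

2.35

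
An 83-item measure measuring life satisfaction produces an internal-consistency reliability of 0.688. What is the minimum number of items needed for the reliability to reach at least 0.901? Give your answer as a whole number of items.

343

Invert Spearman-Brown to solve for n:
n = r_target (1 − r_old) / [ r_old (1 − r_target) ]
n = [0.901 × 0.312] / [0.688 × 0.099]
  = 0.281112 / 0.068112 = 4.1272
Items needed = n × 83 = 4.1272 × 83 ≈ 342.56 → round up to 343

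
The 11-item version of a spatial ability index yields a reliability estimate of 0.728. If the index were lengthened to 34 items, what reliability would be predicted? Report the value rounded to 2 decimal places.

n = 34/11 = 3.0909
r_new = (3.0909 × 0.728) / (1 + (3.0909 − 1) × 0.728)
     = 2.2502 / 2.5222 = 0.8922

0.89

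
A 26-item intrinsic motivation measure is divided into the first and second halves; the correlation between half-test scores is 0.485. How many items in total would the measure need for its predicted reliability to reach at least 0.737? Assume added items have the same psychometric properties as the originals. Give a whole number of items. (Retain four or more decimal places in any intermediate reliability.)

r_full = 2(0.485)/(1 + 0.485) = 0.6532
Solve Spearman-Brown for n: n = 0.737(1 − 0.6532) / [0.6532(1 − 0.737)] = 1.4878
Required items = 1.4878 × 26 = 38.68, so 39 items.

39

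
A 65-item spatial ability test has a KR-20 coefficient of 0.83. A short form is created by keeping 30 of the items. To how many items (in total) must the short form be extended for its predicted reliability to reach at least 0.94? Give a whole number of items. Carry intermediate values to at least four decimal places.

209

Short-form reliability: n = 30/65 = 0.4615; r_30 = n·r/(1+(n−1)r) ≈ 0.6926
Then solve for n' with r_old = 0.6926, r_target = 0.94: n' = 0.94(1 − 0.6926)/[0.6926(1 − 0.94)] = 6.9534
Items = 6.9534 × 30 ≈ 208.60 → 209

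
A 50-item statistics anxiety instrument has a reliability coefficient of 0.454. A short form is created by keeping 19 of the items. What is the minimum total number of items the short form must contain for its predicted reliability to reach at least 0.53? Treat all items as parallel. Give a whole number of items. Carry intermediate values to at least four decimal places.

68

First, r for the 19-item form: n = 19/50 = 0.3800, so r_19 = 0.3800·0.454/(1 + (0.3800 − 1)·0.454) = 0.2401
Then solve for n' with r_old = 0.2401, r_target = 0.53: n' = 0.53(1 − 0.2401)/[0.2401(1 − 0.53)] = 3.5690
Total items = 3.5690 × 19 = 67.81, rounded up to 68.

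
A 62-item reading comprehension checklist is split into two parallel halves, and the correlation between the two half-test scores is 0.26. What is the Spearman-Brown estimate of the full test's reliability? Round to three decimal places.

Apply the Spearman-Brown correction with n = 2:
r_full = 2(0.26) / (1 + 0.26)
r_full = 0.5200 / 1.2600 ≈ 0.4127

0.413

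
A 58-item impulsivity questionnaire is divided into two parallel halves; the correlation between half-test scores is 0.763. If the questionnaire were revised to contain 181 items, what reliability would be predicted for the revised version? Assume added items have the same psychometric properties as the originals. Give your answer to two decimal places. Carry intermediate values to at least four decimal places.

Spearman-Brown correction (n = 2): r_full = 2·0.763/(1 + 0.763) = 0.8656
Length factor from 58 to 181 items: n = 181/58 = 3.1207
r_new = n·r_full / (1 + (n − 1)·r_full) = 2.7013 / 2.8357 ≈ 0.9526

0.95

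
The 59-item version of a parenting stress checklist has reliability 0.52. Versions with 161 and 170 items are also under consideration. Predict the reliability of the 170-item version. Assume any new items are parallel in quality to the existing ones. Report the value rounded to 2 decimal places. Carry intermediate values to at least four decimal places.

0.76

The 161-item form is not needed; work directly from the 59-item form with n = 170/59 = 2.8814.
r_{170} = n·r / (1 + (n − 1)·r) = 1.4983 / 1.9783 ≈ 0.7574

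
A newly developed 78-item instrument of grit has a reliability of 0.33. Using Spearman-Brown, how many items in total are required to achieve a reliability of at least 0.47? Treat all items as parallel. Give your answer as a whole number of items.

141

Invert Spearman-Brown to solve for n:
n = r_target (1 − r_old) / [ r_old (1 − r_target) ]
n = 0.47(1 − 0.33) / [0.33(1 − 0.47)]
n = 0.3149 / 0.1749 ≈ 1.8005
So the test needs 1.8005 × 78 ≈ 140.44 items; rounding up, 141.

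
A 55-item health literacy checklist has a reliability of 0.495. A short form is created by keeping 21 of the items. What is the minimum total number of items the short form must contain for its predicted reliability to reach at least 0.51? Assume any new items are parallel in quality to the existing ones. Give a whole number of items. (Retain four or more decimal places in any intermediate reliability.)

Short-form reliability: n = 21/55 = 0.3818; r_21 = n·r/(1+(n−1)r) ≈ 0.2723
Length factor from the short form to reach 0.51: n' = 0.51(1 − 0.2723) / [0.2723(1 − 0.51)] ≈ 2.7815
Items = 2.7815 × 21 ≈ 58.41 → 59

59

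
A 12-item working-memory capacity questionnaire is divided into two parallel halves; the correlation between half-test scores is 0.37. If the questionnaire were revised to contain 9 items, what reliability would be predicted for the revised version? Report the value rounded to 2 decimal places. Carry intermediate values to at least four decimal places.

0.47

Spearman-Brown correction (n = 2): r_full = 2·0.37/(1 + 0.37) = 0.5401
Then adjust to 9 items: n = 9/12 = 0.7500
r_new = n·r_full / (1 + (n − 1)·r_full) = 0.4051 / 0.8650 ≈ 0.4683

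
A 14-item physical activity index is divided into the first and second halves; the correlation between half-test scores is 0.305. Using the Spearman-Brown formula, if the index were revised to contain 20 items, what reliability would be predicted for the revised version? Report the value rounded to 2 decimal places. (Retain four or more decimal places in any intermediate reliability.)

Full-test reliability from the split-half r: r_full = 2(0.305)/(1 + 0.305) = 0.4674
Length factor from 14 to 20 items: n = 20/14 = 1.4286
r_new = n·r_full / (1 + (n − 1)·r_full) = 0.6677 / 1.2003 ≈ 0.5563

0.56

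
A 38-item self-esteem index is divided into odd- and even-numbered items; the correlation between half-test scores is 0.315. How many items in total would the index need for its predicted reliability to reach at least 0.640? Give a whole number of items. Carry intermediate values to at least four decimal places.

74

Corrected full-test reliability: r_full = 2 × 0.315 / (1 + 0.315) ≈ 0.4791
Solve Spearman-Brown for n: n = 0.640(1 − 0.4791) / [0.4791(1 − 0.640)] = 1.9329
Items = 1.9329 × 38 ≈ 73.45 → 74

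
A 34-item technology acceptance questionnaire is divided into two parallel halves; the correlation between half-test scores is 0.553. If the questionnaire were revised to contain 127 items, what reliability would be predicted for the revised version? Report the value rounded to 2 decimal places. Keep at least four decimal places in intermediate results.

Spearman-Brown correction (n = 2): r_full = 2·0.553/(1 + 0.553) = 0.7122
Then adjust to 127 items: n = 127/34 = 3.7353
r_new = n·r_full / (1 + (n − 1)·r_full) = 2.6603 / 2.9481 ≈ 0.9024

0.90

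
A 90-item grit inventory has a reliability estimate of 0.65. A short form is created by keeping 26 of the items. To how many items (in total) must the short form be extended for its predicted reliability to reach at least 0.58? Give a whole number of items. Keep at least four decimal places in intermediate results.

First, r for the 26-item form: n = 26/90 = 0.2889, so r_26 = 0.2889·0.65/(1 + (0.2889 − 1)·0.65) = 0.3492
Length factor from the short form to reach 0.58: n' = 0.58(1 − 0.3492) / [0.3492(1 − 0.58)] ≈ 2.5737
Items = 2.5737 × 26 ≈ 66.92 → 67

67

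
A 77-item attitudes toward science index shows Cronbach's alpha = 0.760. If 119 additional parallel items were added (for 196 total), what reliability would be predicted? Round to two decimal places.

n = 196/77 = 2.5455
r_new = 2.5455·0.760 / [1 + (2.5455 − 1)·0.760]
     = 1.9346 / 2.1746 = 0.8896

0.89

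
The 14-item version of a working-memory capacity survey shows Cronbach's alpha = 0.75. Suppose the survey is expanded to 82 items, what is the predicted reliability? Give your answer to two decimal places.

n = 82/14 = 5.8571
By Spearman-Brown, r_new = n r / (1 + (n − 1) r).
r_new = 5.8571·0.75 / [1 + (5.8571 − 1)·0.75]
r_new = 4.3928 / 4.6428 ≈ 0.9462

0.95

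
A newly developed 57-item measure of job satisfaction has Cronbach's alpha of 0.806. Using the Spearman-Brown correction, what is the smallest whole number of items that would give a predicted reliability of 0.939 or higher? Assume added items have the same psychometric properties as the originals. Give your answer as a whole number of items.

212

Rearranging the Spearman-Brown formula for n,
n = r_target (1 − r_old) / [ r_old (1 − r_target) ]
n = [0.939 × 0.194] / [0.806 × 0.061]
n = 0.182166 / 0.049166 ≈ 3.7051
Items needed = n × 57 = 3.7051 × 57 ≈ 211.19 → round up to 212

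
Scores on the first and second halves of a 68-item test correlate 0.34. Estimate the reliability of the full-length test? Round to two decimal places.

0.51

Apply the Spearman-Brown correction with n = 2:
r_full = 2r_hh / (1 + r_hh) = 2 × 0.34 / (1 + 0.34)
       = 0.6800 / 1.3400 = 0.5075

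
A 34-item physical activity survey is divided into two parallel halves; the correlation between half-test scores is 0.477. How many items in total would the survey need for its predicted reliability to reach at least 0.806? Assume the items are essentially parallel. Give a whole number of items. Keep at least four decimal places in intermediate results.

78

Corrected full-test reliability: r_full = 2 × 0.477 / (1 + 0.477) ≈ 0.6459
n = r_tgt(1 − r_full) / [r_full(1 − r_tgt)] = 0.806 × 0.3541 / (0.6459 × 0.194) ≈ 2.2777
Required items = 2.2777 × 34 = 77.44, so 78 items.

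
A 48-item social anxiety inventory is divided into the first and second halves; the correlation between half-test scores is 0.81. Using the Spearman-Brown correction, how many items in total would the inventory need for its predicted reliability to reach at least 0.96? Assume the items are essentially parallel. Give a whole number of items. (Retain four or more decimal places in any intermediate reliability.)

136

r_full = 2(0.81)/(1 + 0.81) = 0.8950
Solve Spearman-Brown for n: n = 0.96(1 − 0.8950) / [0.8950(1 − 0.96)] = 2.8156
Items = 2.8156 × 48 ≈ 135.15 → 136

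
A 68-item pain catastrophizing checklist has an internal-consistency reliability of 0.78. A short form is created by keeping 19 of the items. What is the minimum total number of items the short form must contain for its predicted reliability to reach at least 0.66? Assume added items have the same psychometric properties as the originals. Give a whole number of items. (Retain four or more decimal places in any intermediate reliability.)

First, r for the 19-item form: n = 19/68 = 0.2794, so r_19 = 0.2794·0.78/(1 + (0.2794 − 1)·0.78) = 0.4976
Length factor from the short form to reach 0.66: n' = 0.66(1 − 0.4976) / [0.4976(1 − 0.66)] ≈ 1.9599
Total items = 1.9599 × 19 = 37.24, rounded up to 38.

38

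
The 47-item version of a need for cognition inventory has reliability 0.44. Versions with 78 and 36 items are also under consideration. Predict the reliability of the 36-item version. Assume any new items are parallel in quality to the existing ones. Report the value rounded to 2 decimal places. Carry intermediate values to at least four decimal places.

Only the ratio of lengths matters: n = 36/47 = 0.7660
r_{36} = n·r / (1 + (n − 1)·r) = 0.3370 / 0.8970 ≈ 0.3757

0.38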